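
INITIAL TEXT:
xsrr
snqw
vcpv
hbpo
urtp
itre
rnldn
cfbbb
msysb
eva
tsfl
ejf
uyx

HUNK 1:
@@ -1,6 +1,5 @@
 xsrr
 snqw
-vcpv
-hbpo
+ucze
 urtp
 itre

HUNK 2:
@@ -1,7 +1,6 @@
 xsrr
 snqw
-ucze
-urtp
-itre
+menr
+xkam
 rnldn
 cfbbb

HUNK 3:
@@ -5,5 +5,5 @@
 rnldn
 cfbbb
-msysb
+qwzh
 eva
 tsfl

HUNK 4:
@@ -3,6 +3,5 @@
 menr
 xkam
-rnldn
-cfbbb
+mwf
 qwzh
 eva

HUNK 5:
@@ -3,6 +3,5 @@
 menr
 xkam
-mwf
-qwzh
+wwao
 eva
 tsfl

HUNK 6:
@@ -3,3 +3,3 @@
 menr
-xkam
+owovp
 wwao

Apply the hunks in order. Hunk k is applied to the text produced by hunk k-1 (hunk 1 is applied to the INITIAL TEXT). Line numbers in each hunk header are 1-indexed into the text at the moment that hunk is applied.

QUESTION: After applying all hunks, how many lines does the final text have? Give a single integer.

Hunk 1: at line 1 remove [vcpv,hbpo] add [ucze] -> 12 lines: xsrr snqw ucze urtp itre rnldn cfbbb msysb eva tsfl ejf uyx
Hunk 2: at line 1 remove [ucze,urtp,itre] add [menr,xkam] -> 11 lines: xsrr snqw menr xkam rnldn cfbbb msysb eva tsfl ejf uyx
Hunk 3: at line 5 remove [msysb] add [qwzh] -> 11 lines: xsrr snqw menr xkam rnldn cfbbb qwzh eva tsfl ejf uyx
Hunk 4: at line 3 remove [rnldn,cfbbb] add [mwf] -> 10 lines: xsrr snqw menr xkam mwf qwzh eva tsfl ejf uyx
Hunk 5: at line 3 remove [mwf,qwzh] add [wwao] -> 9 lines: xsrr snqw menr xkam wwao eva tsfl ejf uyx
Hunk 6: at line 3 remove [xkam] add [owovp] -> 9 lines: xsrr snqw menr owovp wwao eva tsfl ejf uyx
Final line count: 9

Answer: 9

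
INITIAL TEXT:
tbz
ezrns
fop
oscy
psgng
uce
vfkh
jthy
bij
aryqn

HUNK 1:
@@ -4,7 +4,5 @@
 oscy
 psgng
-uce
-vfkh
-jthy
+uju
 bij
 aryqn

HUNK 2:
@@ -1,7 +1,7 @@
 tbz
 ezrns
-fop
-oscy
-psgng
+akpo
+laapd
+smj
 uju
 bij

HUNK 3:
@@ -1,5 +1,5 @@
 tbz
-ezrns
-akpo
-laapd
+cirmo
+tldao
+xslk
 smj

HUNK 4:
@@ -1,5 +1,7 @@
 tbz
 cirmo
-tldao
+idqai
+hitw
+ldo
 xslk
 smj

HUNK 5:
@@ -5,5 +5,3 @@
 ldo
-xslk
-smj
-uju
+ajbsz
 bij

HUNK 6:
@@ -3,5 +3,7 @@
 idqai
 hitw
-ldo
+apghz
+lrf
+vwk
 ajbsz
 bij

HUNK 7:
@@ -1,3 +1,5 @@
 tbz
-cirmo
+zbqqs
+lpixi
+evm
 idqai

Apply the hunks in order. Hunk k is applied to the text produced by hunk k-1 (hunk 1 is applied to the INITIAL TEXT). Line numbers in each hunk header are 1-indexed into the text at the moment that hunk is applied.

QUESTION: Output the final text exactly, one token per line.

Answer: tbz
zbqqs
lpixi
evm
idqai
hitw
apghz
lrf
vwk
ajbsz
bij
aryqn

Derivation:
Hunk 1: at line 4 remove [uce,vfkh,jthy] add [uju] -> 8 lines: tbz ezrns fop oscy psgng uju bij aryqn
Hunk 2: at line 1 remove [fop,oscy,psgng] add [akpo,laapd,smj] -> 8 lines: tbz ezrns akpo laapd smj uju bij aryqn
Hunk 3: at line 1 remove [ezrns,akpo,laapd] add [cirmo,tldao,xslk] -> 8 lines: tbz cirmo tldao xslk smj uju bij aryqn
Hunk 4: at line 1 remove [tldao] add [idqai,hitw,ldo] -> 10 lines: tbz cirmo idqai hitw ldo xslk smj uju bij aryqn
Hunk 5: at line 5 remove [xslk,smj,uju] add [ajbsz] -> 8 lines: tbz cirmo idqai hitw ldo ajbsz bij aryqn
Hunk 6: at line 3 remove [ldo] add [apghz,lrf,vwk] -> 10 lines: tbz cirmo idqai hitw apghz lrf vwk ajbsz bij aryqn
Hunk 7: at line 1 remove [cirmo] add [zbqqs,lpixi,evm] -> 12 lines: tbz zbqqs lpixi evm idqai hitw apghz lrf vwk ajbsz bij aryqn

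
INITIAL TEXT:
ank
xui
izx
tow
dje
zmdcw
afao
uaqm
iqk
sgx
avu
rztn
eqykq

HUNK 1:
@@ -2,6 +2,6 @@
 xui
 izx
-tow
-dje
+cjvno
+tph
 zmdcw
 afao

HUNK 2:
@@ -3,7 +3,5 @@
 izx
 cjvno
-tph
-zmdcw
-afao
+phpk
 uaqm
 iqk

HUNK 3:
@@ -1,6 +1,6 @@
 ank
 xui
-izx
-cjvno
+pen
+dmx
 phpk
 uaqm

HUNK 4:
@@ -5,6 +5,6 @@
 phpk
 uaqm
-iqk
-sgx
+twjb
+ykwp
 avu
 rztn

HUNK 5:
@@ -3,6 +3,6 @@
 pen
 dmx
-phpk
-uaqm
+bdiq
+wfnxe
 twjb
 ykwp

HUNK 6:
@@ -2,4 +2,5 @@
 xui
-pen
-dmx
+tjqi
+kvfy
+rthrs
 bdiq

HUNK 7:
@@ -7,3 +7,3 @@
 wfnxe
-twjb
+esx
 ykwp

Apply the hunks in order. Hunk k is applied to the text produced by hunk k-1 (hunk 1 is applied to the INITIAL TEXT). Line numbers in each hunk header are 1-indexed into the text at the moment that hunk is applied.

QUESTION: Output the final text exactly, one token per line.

Answer: ank
xui
tjqi
kvfy
rthrs
bdiq
wfnxe
esx
ykwp
avu
rztn
eqykq

Derivation:
Hunk 1: at line 2 remove [tow,dje] add [cjvno,tph] -> 13 lines: ank xui izx cjvno tph zmdcw afao uaqm iqk sgx avu rztn eqykq
Hunk 2: at line 3 remove [tph,zmdcw,afao] add [phpk] -> 11 lines: ank xui izx cjvno phpk uaqm iqk sgx avu rztn eqykq
Hunk 3: at line 1 remove [izx,cjvno] add [pen,dmx] -> 11 lines: ank xui pen dmx phpk uaqm iqk sgx avu rztn eqykq
Hunk 4: at line 5 remove [iqk,sgx] add [twjb,ykwp] -> 11 lines: ank xui pen dmx phpk uaqm twjb ykwp avu rztn eqykq
Hunk 5: at line 3 remove [phpk,uaqm] add [bdiq,wfnxe] -> 11 lines: ank xui pen dmx bdiq wfnxe twjb ykwp avu rztn eqykq
Hunk 6: at line 2 remove [pen,dmx] add [tjqi,kvfy,rthrs] -> 12 lines: ank xui tjqi kvfy rthrs bdiq wfnxe twjb ykwp avu rztn eqykq
Hunk 7: at line 7 remove [twjb] add [esx] -> 12 lines: ank xui tjqi kvfy rthrs bdiq wfnxe esx ykwp avu rztn eqykq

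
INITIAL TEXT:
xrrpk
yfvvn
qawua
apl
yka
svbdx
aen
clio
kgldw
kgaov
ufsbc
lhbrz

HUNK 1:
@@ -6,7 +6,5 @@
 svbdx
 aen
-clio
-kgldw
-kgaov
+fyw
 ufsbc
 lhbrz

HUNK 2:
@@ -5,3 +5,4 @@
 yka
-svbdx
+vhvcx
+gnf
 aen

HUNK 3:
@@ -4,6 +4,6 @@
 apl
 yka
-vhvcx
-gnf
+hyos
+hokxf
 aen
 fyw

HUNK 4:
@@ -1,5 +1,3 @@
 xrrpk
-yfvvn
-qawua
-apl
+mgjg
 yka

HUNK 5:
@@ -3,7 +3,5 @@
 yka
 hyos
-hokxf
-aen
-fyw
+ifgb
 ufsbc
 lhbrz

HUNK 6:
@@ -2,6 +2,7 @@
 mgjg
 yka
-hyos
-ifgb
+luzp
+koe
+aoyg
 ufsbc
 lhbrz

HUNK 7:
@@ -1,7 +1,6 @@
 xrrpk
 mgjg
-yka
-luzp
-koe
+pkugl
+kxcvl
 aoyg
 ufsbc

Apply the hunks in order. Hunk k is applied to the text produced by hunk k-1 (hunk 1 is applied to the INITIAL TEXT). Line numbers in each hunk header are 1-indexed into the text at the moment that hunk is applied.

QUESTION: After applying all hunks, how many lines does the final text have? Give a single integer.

Hunk 1: at line 6 remove [clio,kgldw,kgaov] add [fyw] -> 10 lines: xrrpk yfvvn qawua apl yka svbdx aen fyw ufsbc lhbrz
Hunk 2: at line 5 remove [svbdx] add [vhvcx,gnf] -> 11 lines: xrrpk yfvvn qawua apl yka vhvcx gnf aen fyw ufsbc lhbrz
Hunk 3: at line 4 remove [vhvcx,gnf] add [hyos,hokxf] -> 11 lines: xrrpk yfvvn qawua apl yka hyos hokxf aen fyw ufsbc lhbrz
Hunk 4: at line 1 remove [yfvvn,qawua,apl] add [mgjg] -> 9 lines: xrrpk mgjg yka hyos hokxf aen fyw ufsbc lhbrz
Hunk 5: at line 3 remove [hokxf,aen,fyw] add [ifgb] -> 7 lines: xrrpk mgjg yka hyos ifgb ufsbc lhbrz
Hunk 6: at line 2 remove [hyos,ifgb] add [luzp,koe,aoyg] -> 8 lines: xrrpk mgjg yka luzp koe aoyg ufsbc lhbrz
Hunk 7: at line 1 remove [yka,luzp,koe] add [pkugl,kxcvl] -> 7 lines: xrrpk mgjg pkugl kxcvl aoyg ufsbc lhbrz
Final line count: 7

Answer: 7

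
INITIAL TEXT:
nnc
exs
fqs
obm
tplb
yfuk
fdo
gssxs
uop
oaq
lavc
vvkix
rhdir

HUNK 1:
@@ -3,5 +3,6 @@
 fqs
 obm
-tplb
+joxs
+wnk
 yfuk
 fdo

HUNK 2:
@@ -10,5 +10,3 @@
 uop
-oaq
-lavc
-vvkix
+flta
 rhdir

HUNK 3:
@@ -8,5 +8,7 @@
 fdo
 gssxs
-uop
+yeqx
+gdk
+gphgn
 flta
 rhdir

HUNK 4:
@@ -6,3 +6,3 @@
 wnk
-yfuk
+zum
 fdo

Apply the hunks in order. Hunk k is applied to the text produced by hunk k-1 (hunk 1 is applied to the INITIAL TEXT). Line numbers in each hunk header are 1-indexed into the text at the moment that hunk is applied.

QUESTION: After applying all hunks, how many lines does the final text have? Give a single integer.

Answer: 14

Derivation:
Hunk 1: at line 3 remove [tplb] add [joxs,wnk] -> 14 lines: nnc exs fqs obm joxs wnk yfuk fdo gssxs uop oaq lavc vvkix rhdir
Hunk 2: at line 10 remove [oaq,lavc,vvkix] add [flta] -> 12 lines: nnc exs fqs obm joxs wnk yfuk fdo gssxs uop flta rhdir
Hunk 3: at line 8 remove [uop] add [yeqx,gdk,gphgn] -> 14 lines: nnc exs fqs obm joxs wnk yfuk fdo gssxs yeqx gdk gphgn flta rhdir
Hunk 4: at line 6 remove [yfuk] add [zum] -> 14 lines: nnc exs fqs obm joxs wnk zum fdo gssxs yeqx gdk gphgn flta rhdir
Final line count: 14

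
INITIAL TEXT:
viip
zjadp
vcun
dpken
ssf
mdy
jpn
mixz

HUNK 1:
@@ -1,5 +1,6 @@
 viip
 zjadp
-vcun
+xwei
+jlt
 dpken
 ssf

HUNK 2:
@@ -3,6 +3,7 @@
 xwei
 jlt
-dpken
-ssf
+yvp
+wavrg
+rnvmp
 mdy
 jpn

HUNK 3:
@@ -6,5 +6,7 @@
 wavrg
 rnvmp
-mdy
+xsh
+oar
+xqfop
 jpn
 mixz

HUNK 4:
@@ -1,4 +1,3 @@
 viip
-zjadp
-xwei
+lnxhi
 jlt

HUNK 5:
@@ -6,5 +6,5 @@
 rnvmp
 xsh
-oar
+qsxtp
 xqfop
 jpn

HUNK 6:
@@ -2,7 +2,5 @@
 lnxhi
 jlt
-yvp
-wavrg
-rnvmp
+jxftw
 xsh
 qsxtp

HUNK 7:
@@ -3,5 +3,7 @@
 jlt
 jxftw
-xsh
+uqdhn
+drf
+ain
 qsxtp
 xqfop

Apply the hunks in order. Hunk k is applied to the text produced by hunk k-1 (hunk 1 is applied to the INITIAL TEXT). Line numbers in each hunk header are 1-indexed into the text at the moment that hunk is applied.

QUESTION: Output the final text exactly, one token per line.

Answer: viip
lnxhi
jlt
jxftw
uqdhn
drf
ain
qsxtp
xqfop
jpn
mixz

Derivation:
Hunk 1: at line 1 remove [vcun] add [xwei,jlt] -> 9 lines: viip zjadp xwei jlt dpken ssf mdy jpn mixz
Hunk 2: at line 3 remove [dpken,ssf] add [yvp,wavrg,rnvmp] -> 10 lines: viip zjadp xwei jlt yvp wavrg rnvmp mdy jpn mixz
Hunk 3: at line 6 remove [mdy] add [xsh,oar,xqfop] -> 12 lines: viip zjadp xwei jlt yvp wavrg rnvmp xsh oar xqfop jpn mixz
Hunk 4: at line 1 remove [zjadp,xwei] add [lnxhi] -> 11 lines: viip lnxhi jlt yvp wavrg rnvmp xsh oar xqfop jpn mixz
Hunk 5: at line 6 remove [oar] add [qsxtp] -> 11 lines: viip lnxhi jlt yvp wavrg rnvmp xsh qsxtp xqfop jpn mixz
Hunk 6: at line 2 remove [yvp,wavrg,rnvmp] add [jxftw] -> 9 lines: viip lnxhi jlt jxftw xsh qsxtp xqfop jpn mixz
Hunk 7: at line 3 remove [xsh] add [uqdhn,drf,ain] -> 11 lines: viip lnxhi jlt jxftw uqdhn drf ain qsxtp xqfop jpn mixz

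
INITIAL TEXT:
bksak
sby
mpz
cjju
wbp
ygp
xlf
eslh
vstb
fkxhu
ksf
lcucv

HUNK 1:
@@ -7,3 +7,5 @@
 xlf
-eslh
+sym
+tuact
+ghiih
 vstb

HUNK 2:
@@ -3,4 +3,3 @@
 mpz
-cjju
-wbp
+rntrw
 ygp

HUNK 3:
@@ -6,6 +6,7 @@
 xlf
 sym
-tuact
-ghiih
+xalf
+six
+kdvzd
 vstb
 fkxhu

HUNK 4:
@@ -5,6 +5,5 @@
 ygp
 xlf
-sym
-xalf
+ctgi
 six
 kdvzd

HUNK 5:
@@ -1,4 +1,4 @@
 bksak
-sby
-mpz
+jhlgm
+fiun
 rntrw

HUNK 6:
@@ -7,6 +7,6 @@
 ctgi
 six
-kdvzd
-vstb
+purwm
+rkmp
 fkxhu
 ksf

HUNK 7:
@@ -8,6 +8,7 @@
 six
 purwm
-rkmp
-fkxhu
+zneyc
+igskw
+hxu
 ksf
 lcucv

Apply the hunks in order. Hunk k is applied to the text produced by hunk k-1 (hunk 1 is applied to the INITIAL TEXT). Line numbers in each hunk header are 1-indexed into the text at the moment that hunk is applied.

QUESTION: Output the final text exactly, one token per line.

Hunk 1: at line 7 remove [eslh] add [sym,tuact,ghiih] -> 14 lines: bksak sby mpz cjju wbp ygp xlf sym tuact ghiih vstb fkxhu ksf lcucv
Hunk 2: at line 3 remove [cjju,wbp] add [rntrw] -> 13 lines: bksak sby mpz rntrw ygp xlf sym tuact ghiih vstb fkxhu ksf lcucv
Hunk 3: at line 6 remove [tuact,ghiih] add [xalf,six,kdvzd] -> 14 lines: bksak sby mpz rntrw ygp xlf sym xalf six kdvzd vstb fkxhu ksf lcucv
Hunk 4: at line 5 remove [sym,xalf] add [ctgi] -> 13 lines: bksak sby mpz rntrw ygp xlf ctgi six kdvzd vstb fkxhu ksf lcucv
Hunk 5: at line 1 remove [sby,mpz] add [jhlgm,fiun] -> 13 lines: bksak jhlgm fiun rntrw ygp xlf ctgi six kdvzd vstb fkxhu ksf lcucv
Hunk 6: at line 7 remove [kdvzd,vstb] add [purwm,rkmp] -> 13 lines: bksak jhlgm fiun rntrw ygp xlf ctgi six purwm rkmp fkxhu ksf lcucv
Hunk 7: at line 8 remove [rkmp,fkxhu] add [zneyc,igskw,hxu] -> 14 lines: bksak jhlgm fiun rntrw ygp xlf ctgi six purwm zneyc igskw hxu ksf lcucv

Answer: bksak
jhlgm
fiun
rntrw
ygp
xlf
ctgi
six
purwm
zneyc
igskw
hxu
ksf
lcucv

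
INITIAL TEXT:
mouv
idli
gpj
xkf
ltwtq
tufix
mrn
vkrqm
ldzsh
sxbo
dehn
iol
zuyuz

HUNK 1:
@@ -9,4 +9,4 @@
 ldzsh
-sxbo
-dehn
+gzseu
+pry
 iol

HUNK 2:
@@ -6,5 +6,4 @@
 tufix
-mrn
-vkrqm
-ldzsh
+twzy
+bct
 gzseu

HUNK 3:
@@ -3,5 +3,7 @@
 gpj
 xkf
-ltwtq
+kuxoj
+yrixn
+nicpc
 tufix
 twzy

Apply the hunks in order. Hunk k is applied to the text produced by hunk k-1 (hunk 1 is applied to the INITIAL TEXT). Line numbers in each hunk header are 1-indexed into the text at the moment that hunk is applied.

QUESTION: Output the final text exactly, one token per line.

Hunk 1: at line 9 remove [sxbo,dehn] add [gzseu,pry] -> 13 lines: mouv idli gpj xkf ltwtq tufix mrn vkrqm ldzsh gzseu pry iol zuyuz
Hunk 2: at line 6 remove [mrn,vkrqm,ldzsh] add [twzy,bct] -> 12 lines: mouv idli gpj xkf ltwtq tufix twzy bct gzseu pry iol zuyuz
Hunk 3: at line 3 remove [ltwtq] add [kuxoj,yrixn,nicpc] -> 14 lines: mouv idli gpj xkf kuxoj yrixn nicpc tufix twzy bct gzseu pry iol zuyuz

Answer: mouv
idli
gpj
xkf
kuxoj
yrixn
nicpc
tufix
twzy
bct
gzseu
pry
iol
zuyuz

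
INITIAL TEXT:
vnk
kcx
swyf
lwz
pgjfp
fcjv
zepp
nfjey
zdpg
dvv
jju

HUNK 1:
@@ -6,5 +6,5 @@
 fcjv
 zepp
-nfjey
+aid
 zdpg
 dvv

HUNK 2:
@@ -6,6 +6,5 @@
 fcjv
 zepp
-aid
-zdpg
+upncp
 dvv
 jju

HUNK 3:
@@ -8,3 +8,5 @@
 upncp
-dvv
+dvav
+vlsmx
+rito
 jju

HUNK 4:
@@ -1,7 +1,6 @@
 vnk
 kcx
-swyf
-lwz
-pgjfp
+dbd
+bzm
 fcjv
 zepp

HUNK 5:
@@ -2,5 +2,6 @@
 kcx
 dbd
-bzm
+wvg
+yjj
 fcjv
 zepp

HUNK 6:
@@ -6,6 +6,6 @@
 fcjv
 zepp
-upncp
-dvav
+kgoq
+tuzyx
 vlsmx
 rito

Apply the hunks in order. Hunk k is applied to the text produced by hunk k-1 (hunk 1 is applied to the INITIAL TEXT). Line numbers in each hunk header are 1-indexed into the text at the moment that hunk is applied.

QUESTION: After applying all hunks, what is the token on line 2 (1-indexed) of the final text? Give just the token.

Answer: kcx

Derivation:
Hunk 1: at line 6 remove [nfjey] add [aid] -> 11 lines: vnk kcx swyf lwz pgjfp fcjv zepp aid zdpg dvv jju
Hunk 2: at line 6 remove [aid,zdpg] add [upncp] -> 10 lines: vnk kcx swyf lwz pgjfp fcjv zepp upncp dvv jju
Hunk 3: at line 8 remove [dvv] add [dvav,vlsmx,rito] -> 12 lines: vnk kcx swyf lwz pgjfp fcjv zepp upncp dvav vlsmx rito jju
Hunk 4: at line 1 remove [swyf,lwz,pgjfp] add [dbd,bzm] -> 11 lines: vnk kcx dbd bzm fcjv zepp upncp dvav vlsmx rito jju
Hunk 5: at line 2 remove [bzm] add [wvg,yjj] -> 12 lines: vnk kcx dbd wvg yjj fcjv zepp upncp dvav vlsmx rito jju
Hunk 6: at line 6 remove [upncp,dvav] add [kgoq,tuzyx] -> 12 lines: vnk kcx dbd wvg yjj fcjv zepp kgoq tuzyx vlsmx rito jju
Final line 2: kcx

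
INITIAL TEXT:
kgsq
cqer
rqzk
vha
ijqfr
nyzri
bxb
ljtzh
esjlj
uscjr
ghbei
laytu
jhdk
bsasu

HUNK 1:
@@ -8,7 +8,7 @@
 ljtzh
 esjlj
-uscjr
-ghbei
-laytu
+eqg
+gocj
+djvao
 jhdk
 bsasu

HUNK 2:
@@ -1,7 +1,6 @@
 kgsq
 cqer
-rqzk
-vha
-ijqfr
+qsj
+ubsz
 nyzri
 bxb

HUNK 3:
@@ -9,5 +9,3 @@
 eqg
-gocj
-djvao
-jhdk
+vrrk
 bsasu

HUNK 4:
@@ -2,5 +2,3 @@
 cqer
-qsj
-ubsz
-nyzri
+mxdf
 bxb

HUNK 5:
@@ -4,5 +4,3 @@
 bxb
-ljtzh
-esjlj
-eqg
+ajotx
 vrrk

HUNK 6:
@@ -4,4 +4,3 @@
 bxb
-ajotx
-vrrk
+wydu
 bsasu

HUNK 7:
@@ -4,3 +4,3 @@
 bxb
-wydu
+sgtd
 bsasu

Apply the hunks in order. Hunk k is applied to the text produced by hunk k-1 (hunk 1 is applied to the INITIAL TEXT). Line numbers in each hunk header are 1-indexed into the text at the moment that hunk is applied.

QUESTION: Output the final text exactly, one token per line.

Answer: kgsq
cqer
mxdf
bxb
sgtd
bsasu

Derivation:
Hunk 1: at line 8 remove [uscjr,ghbei,laytu] add [eqg,gocj,djvao] -> 14 lines: kgsq cqer rqzk vha ijqfr nyzri bxb ljtzh esjlj eqg gocj djvao jhdk bsasu
Hunk 2: at line 1 remove [rqzk,vha,ijqfr] add [qsj,ubsz] -> 13 lines: kgsq cqer qsj ubsz nyzri bxb ljtzh esjlj eqg gocj djvao jhdk bsasu
Hunk 3: at line 9 remove [gocj,djvao,jhdk] add [vrrk] -> 11 lines: kgsq cqer qsj ubsz nyzri bxb ljtzh esjlj eqg vrrk bsasu
Hunk 4: at line 2 remove [qsj,ubsz,nyzri] add [mxdf] -> 9 lines: kgsq cqer mxdf bxb ljtzh esjlj eqg vrrk bsasu
Hunk 5: at line 4 remove [ljtzh,esjlj,eqg] add [ajotx] -> 7 lines: kgsq cqer mxdf bxb ajotx vrrk bsasu
Hunk 6: at line 4 remove [ajotx,vrrk] add [wydu] -> 6 lines: kgsq cqer mxdf bxb wydu bsasu
Hunk 7: at line 4 remove [wydu] add [sgtd] -> 6 lines: kgsq cqer mxdf bxb sgtd bsasu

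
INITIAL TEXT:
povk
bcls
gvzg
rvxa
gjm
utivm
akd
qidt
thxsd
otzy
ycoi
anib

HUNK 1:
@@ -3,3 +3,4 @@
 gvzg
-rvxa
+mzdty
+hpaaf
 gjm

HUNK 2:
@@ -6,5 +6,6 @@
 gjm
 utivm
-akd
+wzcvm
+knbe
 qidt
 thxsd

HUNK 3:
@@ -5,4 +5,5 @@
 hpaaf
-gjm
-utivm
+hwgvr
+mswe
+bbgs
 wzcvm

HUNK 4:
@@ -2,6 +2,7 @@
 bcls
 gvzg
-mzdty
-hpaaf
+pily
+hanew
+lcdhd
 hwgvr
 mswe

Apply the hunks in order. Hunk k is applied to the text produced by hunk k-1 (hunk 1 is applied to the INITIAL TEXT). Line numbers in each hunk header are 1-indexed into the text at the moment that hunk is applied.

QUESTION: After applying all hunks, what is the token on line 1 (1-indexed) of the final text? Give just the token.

Hunk 1: at line 3 remove [rvxa] add [mzdty,hpaaf] -> 13 lines: povk bcls gvzg mzdty hpaaf gjm utivm akd qidt thxsd otzy ycoi anib
Hunk 2: at line 6 remove [akd] add [wzcvm,knbe] -> 14 lines: povk bcls gvzg mzdty hpaaf gjm utivm wzcvm knbe qidt thxsd otzy ycoi anib
Hunk 3: at line 5 remove [gjm,utivm] add [hwgvr,mswe,bbgs] -> 15 lines: povk bcls gvzg mzdty hpaaf hwgvr mswe bbgs wzcvm knbe qidt thxsd otzy ycoi anib
Hunk 4: at line 2 remove [mzdty,hpaaf] add [pily,hanew,lcdhd] -> 16 lines: povk bcls gvzg pily hanew lcdhd hwgvr mswe bbgs wzcvm knbe qidt thxsd otzy ycoi anib
Final line 1: povk

Answer: povk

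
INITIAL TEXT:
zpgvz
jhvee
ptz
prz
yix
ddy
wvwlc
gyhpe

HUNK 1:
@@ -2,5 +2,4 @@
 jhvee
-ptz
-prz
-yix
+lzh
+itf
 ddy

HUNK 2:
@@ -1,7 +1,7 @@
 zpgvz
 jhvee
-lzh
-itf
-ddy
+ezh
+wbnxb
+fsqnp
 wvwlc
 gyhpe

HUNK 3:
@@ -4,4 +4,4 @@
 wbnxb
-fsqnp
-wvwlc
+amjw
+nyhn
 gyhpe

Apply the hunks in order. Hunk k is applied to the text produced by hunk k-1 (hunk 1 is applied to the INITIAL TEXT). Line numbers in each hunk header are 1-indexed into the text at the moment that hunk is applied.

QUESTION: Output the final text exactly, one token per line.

Answer: zpgvz
jhvee
ezh
wbnxb
amjw
nyhn
gyhpe

Derivation:
Hunk 1: at line 2 remove [ptz,prz,yix] add [lzh,itf] -> 7 lines: zpgvz jhvee lzh itf ddy wvwlc gyhpe
Hunk 2: at line 1 remove [lzh,itf,ddy] add [ezh,wbnxb,fsqnp] -> 7 lines: zpgvz jhvee ezh wbnxb fsqnp wvwlc gyhpe
Hunk 3: at line 4 remove [fsqnp,wvwlc] add [amjw,nyhn] -> 7 lines: zpgvz jhvee ezh wbnxb amjw nyhn gyhpe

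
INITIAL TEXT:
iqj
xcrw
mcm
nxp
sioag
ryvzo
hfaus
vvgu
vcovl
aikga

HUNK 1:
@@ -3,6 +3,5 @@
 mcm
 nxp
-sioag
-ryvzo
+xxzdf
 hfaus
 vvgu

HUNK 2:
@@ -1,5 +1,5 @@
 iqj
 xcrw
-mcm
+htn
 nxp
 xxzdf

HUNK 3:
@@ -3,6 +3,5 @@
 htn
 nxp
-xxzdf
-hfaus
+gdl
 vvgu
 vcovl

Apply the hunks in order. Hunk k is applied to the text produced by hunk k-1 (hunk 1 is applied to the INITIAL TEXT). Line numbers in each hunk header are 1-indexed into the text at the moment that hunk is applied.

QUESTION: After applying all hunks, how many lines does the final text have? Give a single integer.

Answer: 8

Derivation:
Hunk 1: at line 3 remove [sioag,ryvzo] add [xxzdf] -> 9 lines: iqj xcrw mcm nxp xxzdf hfaus vvgu vcovl aikga
Hunk 2: at line 1 remove [mcm] add [htn] -> 9 lines: iqj xcrw htn nxp xxzdf hfaus vvgu vcovl aikga
Hunk 3: at line 3 remove [xxzdf,hfaus] add [gdl] -> 8 lines: iqj xcrw htn nxp gdl vvgu vcovl aikga
Final line count: 8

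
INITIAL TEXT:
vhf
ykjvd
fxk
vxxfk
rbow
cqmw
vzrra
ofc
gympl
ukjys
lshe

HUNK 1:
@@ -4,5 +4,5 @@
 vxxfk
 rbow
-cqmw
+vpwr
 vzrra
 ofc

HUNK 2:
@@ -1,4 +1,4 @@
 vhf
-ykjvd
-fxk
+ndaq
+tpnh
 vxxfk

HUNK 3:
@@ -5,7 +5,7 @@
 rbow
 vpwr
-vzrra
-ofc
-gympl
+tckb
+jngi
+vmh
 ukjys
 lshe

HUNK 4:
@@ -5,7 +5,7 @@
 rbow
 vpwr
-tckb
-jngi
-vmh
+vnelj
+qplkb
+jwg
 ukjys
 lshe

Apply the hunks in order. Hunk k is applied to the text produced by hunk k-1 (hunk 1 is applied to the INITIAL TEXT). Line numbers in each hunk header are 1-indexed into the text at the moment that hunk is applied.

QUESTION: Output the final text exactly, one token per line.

Answer: vhf
ndaq
tpnh
vxxfk
rbow
vpwr
vnelj
qplkb
jwg
ukjys
lshe

Derivation:
Hunk 1: at line 4 remove [cqmw] add [vpwr] -> 11 lines: vhf ykjvd fxk vxxfk rbow vpwr vzrra ofc gympl ukjys lshe
Hunk 2: at line 1 remove [ykjvd,fxk] add [ndaq,tpnh] -> 11 lines: vhf ndaq tpnh vxxfk rbow vpwr vzrra ofc gympl ukjys lshe
Hunk 3: at line 5 remove [vzrra,ofc,gympl] add [tckb,jngi,vmh] -> 11 lines: vhf ndaq tpnh vxxfk rbow vpwr tckb jngi vmh ukjys lshe
Hunk 4: at line 5 remove [tckb,jngi,vmh] add [vnelj,qplkb,jwg] -> 11 lines: vhf ndaq tpnh vxxfk rbow vpwr vnelj qplkb jwg ukjys lshe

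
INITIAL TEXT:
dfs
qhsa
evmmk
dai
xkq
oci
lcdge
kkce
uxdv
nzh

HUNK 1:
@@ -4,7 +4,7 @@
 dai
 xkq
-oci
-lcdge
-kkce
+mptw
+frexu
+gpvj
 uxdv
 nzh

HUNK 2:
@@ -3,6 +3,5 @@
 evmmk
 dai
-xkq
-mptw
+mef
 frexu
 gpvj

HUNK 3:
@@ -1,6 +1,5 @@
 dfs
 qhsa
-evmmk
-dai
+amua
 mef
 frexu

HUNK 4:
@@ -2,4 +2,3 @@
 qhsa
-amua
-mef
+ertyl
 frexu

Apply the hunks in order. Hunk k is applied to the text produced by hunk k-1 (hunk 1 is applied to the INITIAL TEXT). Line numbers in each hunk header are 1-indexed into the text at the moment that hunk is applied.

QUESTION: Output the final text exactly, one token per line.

Answer: dfs
qhsa
ertyl
frexu
gpvj
uxdv
nzh

Derivation:
Hunk 1: at line 4 remove [oci,lcdge,kkce] add [mptw,frexu,gpvj] -> 10 lines: dfs qhsa evmmk dai xkq mptw frexu gpvj uxdv nzh
Hunk 2: at line 3 remove [xkq,mptw] add [mef] -> 9 lines: dfs qhsa evmmk dai mef frexu gpvj uxdv nzh
Hunk 3: at line 1 remove [evmmk,dai] add [amua] -> 8 lines: dfs qhsa amua mef frexu gpvj uxdv nzh
Hunk 4: at line 2 remove [amua,mef] add [ertyl] -> 7 lines: dfs qhsa ertyl frexu gpvj uxdv nzh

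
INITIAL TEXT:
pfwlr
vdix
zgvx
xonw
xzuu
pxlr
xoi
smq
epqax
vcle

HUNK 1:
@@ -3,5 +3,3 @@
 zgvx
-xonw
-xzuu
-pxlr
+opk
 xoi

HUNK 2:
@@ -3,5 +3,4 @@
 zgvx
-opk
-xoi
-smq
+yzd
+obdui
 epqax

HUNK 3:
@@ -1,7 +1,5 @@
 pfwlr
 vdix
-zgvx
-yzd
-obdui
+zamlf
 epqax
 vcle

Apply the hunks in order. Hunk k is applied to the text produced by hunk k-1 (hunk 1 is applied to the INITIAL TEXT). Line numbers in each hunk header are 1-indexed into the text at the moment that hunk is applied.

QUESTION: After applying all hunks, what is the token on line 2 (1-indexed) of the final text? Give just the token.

Answer: vdix

Derivation:
Hunk 1: at line 3 remove [xonw,xzuu,pxlr] add [opk] -> 8 lines: pfwlr vdix zgvx opk xoi smq epqax vcle
Hunk 2: at line 3 remove [opk,xoi,smq] add [yzd,obdui] -> 7 lines: pfwlr vdix zgvx yzd obdui epqax vcle
Hunk 3: at line 1 remove [zgvx,yzd,obdui] add [zamlf] -> 5 lines: pfwlr vdix zamlf epqax vcle
Final line 2: vdix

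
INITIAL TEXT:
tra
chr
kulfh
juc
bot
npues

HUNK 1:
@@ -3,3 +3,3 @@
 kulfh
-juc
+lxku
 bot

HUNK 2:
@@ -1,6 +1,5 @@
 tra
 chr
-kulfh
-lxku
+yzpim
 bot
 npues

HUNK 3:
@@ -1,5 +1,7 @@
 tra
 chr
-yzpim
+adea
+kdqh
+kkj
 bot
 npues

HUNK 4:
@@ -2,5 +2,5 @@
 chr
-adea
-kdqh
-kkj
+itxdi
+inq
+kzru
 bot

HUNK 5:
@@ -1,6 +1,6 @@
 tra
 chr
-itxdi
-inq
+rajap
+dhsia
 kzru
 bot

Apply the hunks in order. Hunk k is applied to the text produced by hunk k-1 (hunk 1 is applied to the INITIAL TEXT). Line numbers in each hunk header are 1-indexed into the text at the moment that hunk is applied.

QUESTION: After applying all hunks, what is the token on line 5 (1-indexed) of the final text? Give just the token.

Hunk 1: at line 3 remove [juc] add [lxku] -> 6 lines: tra chr kulfh lxku bot npues
Hunk 2: at line 1 remove [kulfh,lxku] add [yzpim] -> 5 lines: tra chr yzpim bot npues
Hunk 3: at line 1 remove [yzpim] add [adea,kdqh,kkj] -> 7 lines: tra chr adea kdqh kkj bot npues
Hunk 4: at line 2 remove [adea,kdqh,kkj] add [itxdi,inq,kzru] -> 7 lines: tra chr itxdi inq kzru bot npues
Hunk 5: at line 1 remove [itxdi,inq] add [rajap,dhsia] -> 7 lines: tra chr rajap dhsia kzru bot npues
Final line 5: kzru

Answer: kzru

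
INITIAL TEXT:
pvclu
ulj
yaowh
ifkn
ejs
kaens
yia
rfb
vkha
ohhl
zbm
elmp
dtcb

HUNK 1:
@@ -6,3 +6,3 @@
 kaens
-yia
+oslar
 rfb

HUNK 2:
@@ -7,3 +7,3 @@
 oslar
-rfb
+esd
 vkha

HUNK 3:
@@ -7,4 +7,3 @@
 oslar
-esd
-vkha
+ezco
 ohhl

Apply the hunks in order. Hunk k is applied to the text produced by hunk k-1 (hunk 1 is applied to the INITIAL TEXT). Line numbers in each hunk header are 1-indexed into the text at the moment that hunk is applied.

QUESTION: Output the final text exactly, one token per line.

Hunk 1: at line 6 remove [yia] add [oslar] -> 13 lines: pvclu ulj yaowh ifkn ejs kaens oslar rfb vkha ohhl zbm elmp dtcb
Hunk 2: at line 7 remove [rfb] add [esd] -> 13 lines: pvclu ulj yaowh ifkn ejs kaens oslar esd vkha ohhl zbm elmp dtcb
Hunk 3: at line 7 remove [esd,vkha] add [ezco] -> 12 lines: pvclu ulj yaowh ifkn ejs kaens oslar ezco ohhl zbm elmp dtcb

Answer: pvclu
ulj
yaowh
ifkn
ejs
kaens
oslar
ezco
ohhl
zbm
elmp
dtcb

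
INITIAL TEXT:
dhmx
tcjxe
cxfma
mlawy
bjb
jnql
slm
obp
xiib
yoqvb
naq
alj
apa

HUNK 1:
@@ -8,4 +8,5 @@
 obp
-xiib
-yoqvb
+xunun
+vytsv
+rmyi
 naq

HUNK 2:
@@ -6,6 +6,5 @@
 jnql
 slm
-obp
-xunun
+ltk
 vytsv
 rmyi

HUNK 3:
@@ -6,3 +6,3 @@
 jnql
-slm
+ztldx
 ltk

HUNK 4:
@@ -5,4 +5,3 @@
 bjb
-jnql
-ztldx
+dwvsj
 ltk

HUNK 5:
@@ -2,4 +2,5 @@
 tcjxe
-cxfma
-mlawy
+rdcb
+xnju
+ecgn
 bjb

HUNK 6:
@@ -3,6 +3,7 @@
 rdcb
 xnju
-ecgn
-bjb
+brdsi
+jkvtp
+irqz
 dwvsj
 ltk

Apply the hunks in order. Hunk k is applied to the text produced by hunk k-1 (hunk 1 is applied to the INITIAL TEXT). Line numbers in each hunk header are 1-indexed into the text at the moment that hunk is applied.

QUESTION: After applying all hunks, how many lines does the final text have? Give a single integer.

Answer: 14

Derivation:
Hunk 1: at line 8 remove [xiib,yoqvb] add [xunun,vytsv,rmyi] -> 14 lines: dhmx tcjxe cxfma mlawy bjb jnql slm obp xunun vytsv rmyi naq alj apa
Hunk 2: at line 6 remove [obp,xunun] add [ltk] -> 13 lines: dhmx tcjxe cxfma mlawy bjb jnql slm ltk vytsv rmyi naq alj apa
Hunk 3: at line 6 remove [slm] add [ztldx] -> 13 lines: dhmx tcjxe cxfma mlawy bjb jnql ztldx ltk vytsv rmyi naq alj apa
Hunk 4: at line 5 remove [jnql,ztldx] add [dwvsj] -> 12 lines: dhmx tcjxe cxfma mlawy bjb dwvsj ltk vytsv rmyi naq alj apa
Hunk 5: at line 2 remove [cxfma,mlawy] add [rdcb,xnju,ecgn] -> 13 lines: dhmx tcjxe rdcb xnju ecgn bjb dwvsj ltk vytsv rmyi naq alj apa
Hunk 6: at line 3 remove [ecgn,bjb] add [brdsi,jkvtp,irqz] -> 14 lines: dhmx tcjxe rdcb xnju brdsi jkvtp irqz dwvsj ltk vytsv rmyi naq alj apa
Final line count: 14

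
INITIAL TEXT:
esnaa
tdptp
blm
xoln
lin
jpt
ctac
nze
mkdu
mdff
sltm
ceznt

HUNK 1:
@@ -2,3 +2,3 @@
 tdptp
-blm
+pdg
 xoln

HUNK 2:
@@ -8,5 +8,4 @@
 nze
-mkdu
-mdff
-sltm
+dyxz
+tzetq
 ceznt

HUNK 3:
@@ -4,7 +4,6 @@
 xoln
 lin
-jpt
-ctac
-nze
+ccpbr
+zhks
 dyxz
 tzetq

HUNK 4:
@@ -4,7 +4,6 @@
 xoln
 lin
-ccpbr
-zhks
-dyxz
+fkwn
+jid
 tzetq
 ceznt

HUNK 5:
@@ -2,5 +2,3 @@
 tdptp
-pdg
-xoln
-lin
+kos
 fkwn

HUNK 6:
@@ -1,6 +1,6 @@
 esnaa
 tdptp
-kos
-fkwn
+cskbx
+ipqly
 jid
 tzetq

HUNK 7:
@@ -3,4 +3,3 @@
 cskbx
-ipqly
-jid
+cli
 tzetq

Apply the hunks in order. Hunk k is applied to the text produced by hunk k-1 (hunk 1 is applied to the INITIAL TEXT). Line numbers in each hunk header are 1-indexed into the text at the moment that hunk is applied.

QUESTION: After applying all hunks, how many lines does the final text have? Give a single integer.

Answer: 6

Derivation:
Hunk 1: at line 2 remove [blm] add [pdg] -> 12 lines: esnaa tdptp pdg xoln lin jpt ctac nze mkdu mdff sltm ceznt
Hunk 2: at line 8 remove [mkdu,mdff,sltm] add [dyxz,tzetq] -> 11 lines: esnaa tdptp pdg xoln lin jpt ctac nze dyxz tzetq ceznt
Hunk 3: at line 4 remove [jpt,ctac,nze] add [ccpbr,zhks] -> 10 lines: esnaa tdptp pdg xoln lin ccpbr zhks dyxz tzetq ceznt
Hunk 4: at line 4 remove [ccpbr,zhks,dyxz] add [fkwn,jid] -> 9 lines: esnaa tdptp pdg xoln lin fkwn jid tzetq ceznt
Hunk 5: at line 2 remove [pdg,xoln,lin] add [kos] -> 7 lines: esnaa tdptp kos fkwn jid tzetq ceznt
Hunk 6: at line 1 remove [kos,fkwn] add [cskbx,ipqly] -> 7 lines: esnaa tdptp cskbx ipqly jid tzetq ceznt
Hunk 7: at line 3 remove [ipqly,jid] add [cli] -> 6 lines: esnaa tdptp cskbx cli tzetq ceznt
Final line count: 6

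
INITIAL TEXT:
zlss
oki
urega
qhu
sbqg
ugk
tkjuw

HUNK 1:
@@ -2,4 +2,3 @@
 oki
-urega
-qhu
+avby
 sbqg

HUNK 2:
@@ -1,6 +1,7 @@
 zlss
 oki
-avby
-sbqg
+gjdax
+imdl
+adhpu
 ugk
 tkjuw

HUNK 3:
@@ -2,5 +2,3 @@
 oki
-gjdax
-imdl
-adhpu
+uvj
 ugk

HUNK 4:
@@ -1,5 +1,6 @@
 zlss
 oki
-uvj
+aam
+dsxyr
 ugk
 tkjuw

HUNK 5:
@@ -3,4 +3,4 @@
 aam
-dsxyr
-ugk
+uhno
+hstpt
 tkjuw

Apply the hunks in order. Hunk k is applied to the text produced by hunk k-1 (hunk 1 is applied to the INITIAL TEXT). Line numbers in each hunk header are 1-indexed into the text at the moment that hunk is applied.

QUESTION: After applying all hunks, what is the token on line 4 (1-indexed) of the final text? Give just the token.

Hunk 1: at line 2 remove [urega,qhu] add [avby] -> 6 lines: zlss oki avby sbqg ugk tkjuw
Hunk 2: at line 1 remove [avby,sbqg] add [gjdax,imdl,adhpu] -> 7 lines: zlss oki gjdax imdl adhpu ugk tkjuw
Hunk 3: at line 2 remove [gjdax,imdl,adhpu] add [uvj] -> 5 lines: zlss oki uvj ugk tkjuw
Hunk 4: at line 1 remove [uvj] add [aam,dsxyr] -> 6 lines: zlss oki aam dsxyr ugk tkjuw
Hunk 5: at line 3 remove [dsxyr,ugk] add [uhno,hstpt] -> 6 lines: zlss oki aam uhno hstpt tkjuw
Final line 4: uhno

Answer: uhno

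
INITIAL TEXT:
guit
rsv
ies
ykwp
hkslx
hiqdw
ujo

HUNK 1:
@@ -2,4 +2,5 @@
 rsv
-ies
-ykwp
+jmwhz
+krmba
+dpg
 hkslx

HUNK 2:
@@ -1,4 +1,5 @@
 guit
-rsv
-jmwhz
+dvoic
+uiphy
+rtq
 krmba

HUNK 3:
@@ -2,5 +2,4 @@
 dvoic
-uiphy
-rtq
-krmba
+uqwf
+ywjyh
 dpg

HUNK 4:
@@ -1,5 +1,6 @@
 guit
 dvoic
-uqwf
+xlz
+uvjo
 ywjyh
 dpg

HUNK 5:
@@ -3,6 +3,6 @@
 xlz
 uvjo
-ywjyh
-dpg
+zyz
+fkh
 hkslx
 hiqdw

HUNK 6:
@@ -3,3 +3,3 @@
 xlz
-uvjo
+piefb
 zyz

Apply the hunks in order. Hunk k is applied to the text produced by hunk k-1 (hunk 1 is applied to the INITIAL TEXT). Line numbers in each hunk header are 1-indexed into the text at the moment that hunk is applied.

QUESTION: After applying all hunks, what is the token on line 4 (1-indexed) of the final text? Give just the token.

Hunk 1: at line 2 remove [ies,ykwp] add [jmwhz,krmba,dpg] -> 8 lines: guit rsv jmwhz krmba dpg hkslx hiqdw ujo
Hunk 2: at line 1 remove [rsv,jmwhz] add [dvoic,uiphy,rtq] -> 9 lines: guit dvoic uiphy rtq krmba dpg hkslx hiqdw ujo
Hunk 3: at line 2 remove [uiphy,rtq,krmba] add [uqwf,ywjyh] -> 8 lines: guit dvoic uqwf ywjyh dpg hkslx hiqdw ujo
Hunk 4: at line 1 remove [uqwf] add [xlz,uvjo] -> 9 lines: guit dvoic xlz uvjo ywjyh dpg hkslx hiqdw ujo
Hunk 5: at line 3 remove [ywjyh,dpg] add [zyz,fkh] -> 9 lines: guit dvoic xlz uvjo zyz fkh hkslx hiqdw ujo
Hunk 6: at line 3 remove [uvjo] add [piefb] -> 9 lines: guit dvoic xlz piefb zyz fkh hkslx hiqdw ujo
Final line 4: piefb

Answer: piefb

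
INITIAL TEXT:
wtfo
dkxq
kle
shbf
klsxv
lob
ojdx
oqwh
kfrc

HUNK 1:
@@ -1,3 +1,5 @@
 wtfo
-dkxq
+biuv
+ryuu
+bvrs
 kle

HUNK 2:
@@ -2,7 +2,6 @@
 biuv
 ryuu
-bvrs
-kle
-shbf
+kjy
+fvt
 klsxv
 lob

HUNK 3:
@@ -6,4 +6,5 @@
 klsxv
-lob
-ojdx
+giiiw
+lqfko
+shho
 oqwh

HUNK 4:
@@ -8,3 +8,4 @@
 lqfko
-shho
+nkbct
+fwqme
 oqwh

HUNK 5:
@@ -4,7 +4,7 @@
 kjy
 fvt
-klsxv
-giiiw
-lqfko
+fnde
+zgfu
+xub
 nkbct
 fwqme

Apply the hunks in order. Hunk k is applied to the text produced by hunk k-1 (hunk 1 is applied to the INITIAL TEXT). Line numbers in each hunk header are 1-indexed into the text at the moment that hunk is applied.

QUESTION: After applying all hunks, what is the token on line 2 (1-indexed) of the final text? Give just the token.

Hunk 1: at line 1 remove [dkxq] add [biuv,ryuu,bvrs] -> 11 lines: wtfo biuv ryuu bvrs kle shbf klsxv lob ojdx oqwh kfrc
Hunk 2: at line 2 remove [bvrs,kle,shbf] add [kjy,fvt] -> 10 lines: wtfo biuv ryuu kjy fvt klsxv lob ojdx oqwh kfrc
Hunk 3: at line 6 remove [lob,ojdx] add [giiiw,lqfko,shho] -> 11 lines: wtfo biuv ryuu kjy fvt klsxv giiiw lqfko shho oqwh kfrc
Hunk 4: at line 8 remove [shho] add [nkbct,fwqme] -> 12 lines: wtfo biuv ryuu kjy fvt klsxv giiiw lqfko nkbct fwqme oqwh kfrc
Hunk 5: at line 4 remove [klsxv,giiiw,lqfko] add [fnde,zgfu,xub] -> 12 lines: wtfo biuv ryuu kjy fvt fnde zgfu xub nkbct fwqme oqwh kfrc
Final line 2: biuv

Answer: biuv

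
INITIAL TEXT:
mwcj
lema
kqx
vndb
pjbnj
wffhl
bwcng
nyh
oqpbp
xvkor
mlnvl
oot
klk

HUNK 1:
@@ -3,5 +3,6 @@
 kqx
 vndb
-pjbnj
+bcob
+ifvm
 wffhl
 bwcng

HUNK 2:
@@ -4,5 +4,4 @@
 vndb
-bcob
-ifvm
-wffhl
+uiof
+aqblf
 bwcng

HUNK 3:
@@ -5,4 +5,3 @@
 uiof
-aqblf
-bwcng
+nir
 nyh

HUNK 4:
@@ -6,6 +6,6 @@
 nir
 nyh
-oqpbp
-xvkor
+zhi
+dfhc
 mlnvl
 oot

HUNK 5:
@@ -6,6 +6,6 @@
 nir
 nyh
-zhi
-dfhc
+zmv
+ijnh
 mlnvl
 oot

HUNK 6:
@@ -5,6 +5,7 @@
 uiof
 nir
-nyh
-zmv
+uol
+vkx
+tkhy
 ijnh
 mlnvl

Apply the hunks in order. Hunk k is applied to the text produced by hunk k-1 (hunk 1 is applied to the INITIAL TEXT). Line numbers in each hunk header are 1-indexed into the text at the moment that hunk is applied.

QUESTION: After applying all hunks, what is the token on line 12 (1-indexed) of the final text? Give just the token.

Answer: oot

Derivation:
Hunk 1: at line 3 remove [pjbnj] add [bcob,ifvm] -> 14 lines: mwcj lema kqx vndb bcob ifvm wffhl bwcng nyh oqpbp xvkor mlnvl oot klk
Hunk 2: at line 4 remove [bcob,ifvm,wffhl] add [uiof,aqblf] -> 13 lines: mwcj lema kqx vndb uiof aqblf bwcng nyh oqpbp xvkor mlnvl oot klk
Hunk 3: at line 5 remove [aqblf,bwcng] add [nir] -> 12 lines: mwcj lema kqx vndb uiof nir nyh oqpbp xvkor mlnvl oot klk
Hunk 4: at line 6 remove [oqpbp,xvkor] add [zhi,dfhc] -> 12 lines: mwcj lema kqx vndb uiof nir nyh zhi dfhc mlnvl oot klk
Hunk 5: at line 6 remove [zhi,dfhc] add [zmv,ijnh] -> 12 lines: mwcj lema kqx vndb uiof nir nyh zmv ijnh mlnvl oot klk
Hunk 6: at line 5 remove [nyh,zmv] add [uol,vkx,tkhy] -> 13 lines: mwcj lema kqx vndb uiof nir uol vkx tkhy ijnh mlnvl oot klk
Final line 12: oot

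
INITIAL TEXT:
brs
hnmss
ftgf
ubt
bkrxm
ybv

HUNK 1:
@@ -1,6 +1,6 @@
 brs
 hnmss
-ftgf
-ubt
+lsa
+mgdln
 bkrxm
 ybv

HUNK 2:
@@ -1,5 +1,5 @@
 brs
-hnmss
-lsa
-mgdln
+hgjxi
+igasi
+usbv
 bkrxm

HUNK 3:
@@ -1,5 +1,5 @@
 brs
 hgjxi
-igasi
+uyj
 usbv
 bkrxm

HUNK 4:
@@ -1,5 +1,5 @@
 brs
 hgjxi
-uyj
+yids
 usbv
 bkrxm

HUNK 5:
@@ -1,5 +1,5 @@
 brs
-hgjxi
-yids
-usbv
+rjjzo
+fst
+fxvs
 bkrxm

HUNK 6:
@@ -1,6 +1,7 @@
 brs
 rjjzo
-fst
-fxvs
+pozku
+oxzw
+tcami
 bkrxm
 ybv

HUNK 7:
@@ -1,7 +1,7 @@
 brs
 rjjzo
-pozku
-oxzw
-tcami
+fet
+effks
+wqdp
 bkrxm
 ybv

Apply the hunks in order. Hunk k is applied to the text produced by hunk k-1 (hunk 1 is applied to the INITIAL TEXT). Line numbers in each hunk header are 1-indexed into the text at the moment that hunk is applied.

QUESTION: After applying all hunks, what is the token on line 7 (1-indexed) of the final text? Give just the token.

Answer: ybv

Derivation:
Hunk 1: at line 1 remove [ftgf,ubt] add [lsa,mgdln] -> 6 lines: brs hnmss lsa mgdln bkrxm ybv
Hunk 2: at line 1 remove [hnmss,lsa,mgdln] add [hgjxi,igasi,usbv] -> 6 lines: brs hgjxi igasi usbv bkrxm ybv
Hunk 3: at line 1 remove [igasi] add [uyj] -> 6 lines: brs hgjxi uyj usbv bkrxm ybv
Hunk 4: at line 1 remove [uyj] add [yids] -> 6 lines: brs hgjxi yids usbv bkrxm ybv
Hunk 5: at line 1 remove [hgjxi,yids,usbv] add [rjjzo,fst,fxvs] -> 6 lines: brs rjjzo fst fxvs bkrxm ybv
Hunk 6: at line 1 remove [fst,fxvs] add [pozku,oxzw,tcami] -> 7 lines: brs rjjzo pozku oxzw tcami bkrxm ybv
Hunk 7: at line 1 remove [pozku,oxzw,tcami] add [fet,effks,wqdp] -> 7 lines: brs rjjzo fet effks wqdp bkrxm ybv
Final line 7: ybv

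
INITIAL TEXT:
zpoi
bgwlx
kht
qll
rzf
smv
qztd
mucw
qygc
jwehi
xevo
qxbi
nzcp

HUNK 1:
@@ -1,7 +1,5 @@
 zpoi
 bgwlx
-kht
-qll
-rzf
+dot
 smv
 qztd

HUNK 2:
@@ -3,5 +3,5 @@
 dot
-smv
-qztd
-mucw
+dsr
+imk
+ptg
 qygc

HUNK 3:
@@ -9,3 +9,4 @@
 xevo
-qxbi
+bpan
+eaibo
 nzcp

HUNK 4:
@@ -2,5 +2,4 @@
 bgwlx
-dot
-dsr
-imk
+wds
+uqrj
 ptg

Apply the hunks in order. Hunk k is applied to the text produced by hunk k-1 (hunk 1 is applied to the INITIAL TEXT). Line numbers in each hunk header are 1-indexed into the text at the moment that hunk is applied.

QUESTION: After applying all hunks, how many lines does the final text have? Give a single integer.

Hunk 1: at line 1 remove [kht,qll,rzf] add [dot] -> 11 lines: zpoi bgwlx dot smv qztd mucw qygc jwehi xevo qxbi nzcp
Hunk 2: at line 3 remove [smv,qztd,mucw] add [dsr,imk,ptg] -> 11 lines: zpoi bgwlx dot dsr imk ptg qygc jwehi xevo qxbi nzcp
Hunk 3: at line 9 remove [qxbi] add [bpan,eaibo] -> 12 lines: zpoi bgwlx dot dsr imk ptg qygc jwehi xevo bpan eaibo nzcp
Hunk 4: at line 2 remove [dot,dsr,imk] add [wds,uqrj] -> 11 lines: zpoi bgwlx wds uqrj ptg qygc jwehi xevo bpan eaibo nzcp
Final line count: 11

Answer: 11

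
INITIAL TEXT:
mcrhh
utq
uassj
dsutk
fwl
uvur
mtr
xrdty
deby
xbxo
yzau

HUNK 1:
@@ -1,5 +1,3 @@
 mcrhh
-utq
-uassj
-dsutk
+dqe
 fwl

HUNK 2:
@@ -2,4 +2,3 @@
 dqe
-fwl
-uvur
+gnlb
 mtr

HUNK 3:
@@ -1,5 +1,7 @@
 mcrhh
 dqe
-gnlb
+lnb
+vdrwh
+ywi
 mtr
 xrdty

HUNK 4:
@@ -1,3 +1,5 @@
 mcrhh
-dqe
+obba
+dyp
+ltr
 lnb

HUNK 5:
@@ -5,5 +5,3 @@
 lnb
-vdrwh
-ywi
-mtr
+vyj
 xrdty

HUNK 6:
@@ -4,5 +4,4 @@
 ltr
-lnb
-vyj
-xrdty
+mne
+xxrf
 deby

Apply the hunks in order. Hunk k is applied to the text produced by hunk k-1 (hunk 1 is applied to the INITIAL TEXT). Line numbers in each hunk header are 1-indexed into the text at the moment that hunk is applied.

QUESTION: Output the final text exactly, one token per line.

Answer: mcrhh
obba
dyp
ltr
mne
xxrf
deby
xbxo
yzau

Derivation:
Hunk 1: at line 1 remove [utq,uassj,dsutk] add [dqe] -> 9 lines: mcrhh dqe fwl uvur mtr xrdty deby xbxo yzau
Hunk 2: at line 2 remove [fwl,uvur] add [gnlb] -> 8 lines: mcrhh dqe gnlb mtr xrdty deby xbxo yzau
Hunk 3: at line 1 remove [gnlb] add [lnb,vdrwh,ywi] -> 10 lines: mcrhh dqe lnb vdrwh ywi mtr xrdty deby xbxo yzau
Hunk 4: at line 1 remove [dqe] add [obba,dyp,ltr] -> 12 lines: mcrhh obba dyp ltr lnb vdrwh ywi mtr xrdty deby xbxo yzau
Hunk 5: at line 5 remove [vdrwh,ywi,mtr] add [vyj] -> 10 lines: mcrhh obba dyp ltr lnb vyj xrdty deby xbxo yzau
Hunk 6: at line 4 remove [lnb,vyj,xrdty] add [mne,xxrf] -> 9 lines: mcrhh obba dyp ltr mne xxrf deby xbxo yzau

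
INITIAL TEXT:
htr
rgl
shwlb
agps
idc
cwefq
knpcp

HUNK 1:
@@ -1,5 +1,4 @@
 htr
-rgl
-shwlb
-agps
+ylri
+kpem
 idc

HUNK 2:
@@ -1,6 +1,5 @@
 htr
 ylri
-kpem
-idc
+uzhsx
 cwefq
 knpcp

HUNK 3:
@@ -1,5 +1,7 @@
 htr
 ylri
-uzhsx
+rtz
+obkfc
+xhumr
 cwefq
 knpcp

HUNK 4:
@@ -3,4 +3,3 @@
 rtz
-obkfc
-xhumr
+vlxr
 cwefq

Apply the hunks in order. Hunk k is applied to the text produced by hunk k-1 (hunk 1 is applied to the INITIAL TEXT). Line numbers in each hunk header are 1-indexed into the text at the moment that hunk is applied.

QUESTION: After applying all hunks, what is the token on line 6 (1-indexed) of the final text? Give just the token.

Hunk 1: at line 1 remove [rgl,shwlb,agps] add [ylri,kpem] -> 6 lines: htr ylri kpem idc cwefq knpcp
Hunk 2: at line 1 remove [kpem,idc] add [uzhsx] -> 5 lines: htr ylri uzhsx cwefq knpcp
Hunk 3: at line 1 remove [uzhsx] add [rtz,obkfc,xhumr] -> 7 lines: htr ylri rtz obkfc xhumr cwefq knpcp
Hunk 4: at line 3 remove [obkfc,xhumr] add [vlxr] -> 6 lines: htr ylri rtz vlxr cwefq knpcp
Final line 6: knpcp

Answer: knpcp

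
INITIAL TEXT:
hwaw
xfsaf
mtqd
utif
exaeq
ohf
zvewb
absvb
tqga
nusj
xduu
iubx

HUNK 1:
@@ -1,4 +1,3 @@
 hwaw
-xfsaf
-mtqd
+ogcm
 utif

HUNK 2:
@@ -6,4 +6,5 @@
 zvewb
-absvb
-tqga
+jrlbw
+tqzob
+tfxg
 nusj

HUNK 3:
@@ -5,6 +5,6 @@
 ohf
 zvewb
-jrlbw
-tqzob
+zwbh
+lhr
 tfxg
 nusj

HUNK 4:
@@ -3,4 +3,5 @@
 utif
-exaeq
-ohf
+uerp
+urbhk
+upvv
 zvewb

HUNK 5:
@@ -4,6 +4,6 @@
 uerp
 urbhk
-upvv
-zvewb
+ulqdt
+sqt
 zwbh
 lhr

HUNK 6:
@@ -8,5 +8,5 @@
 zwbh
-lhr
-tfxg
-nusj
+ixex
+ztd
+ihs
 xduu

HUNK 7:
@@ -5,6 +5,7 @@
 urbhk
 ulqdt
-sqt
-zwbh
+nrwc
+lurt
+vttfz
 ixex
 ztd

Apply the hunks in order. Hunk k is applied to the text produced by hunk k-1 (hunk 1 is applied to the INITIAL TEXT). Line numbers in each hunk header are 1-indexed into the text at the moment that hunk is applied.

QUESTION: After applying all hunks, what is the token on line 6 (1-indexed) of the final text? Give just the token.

Answer: ulqdt

Derivation:
Hunk 1: at line 1 remove [xfsaf,mtqd] add [ogcm] -> 11 lines: hwaw ogcm utif exaeq ohf zvewb absvb tqga nusj xduu iubx
Hunk 2: at line 6 remove [absvb,tqga] add [jrlbw,tqzob,tfxg] -> 12 lines: hwaw ogcm utif exaeq ohf zvewb jrlbw tqzob tfxg nusj xduu iubx
Hunk 3: at line 5 remove [jrlbw,tqzob] add [zwbh,lhr] -> 12 lines: hwaw ogcm utif exaeq ohf zvewb zwbh lhr tfxg nusj xduu iubx
Hunk 4: at line 3 remove [exaeq,ohf] add [uerp,urbhk,upvv] -> 13 lines: hwaw ogcm utif uerp urbhk upvv zvewb zwbh lhr tfxg nusj xduu iubx
Hunk 5: at line 4 remove [upvv,zvewb] add [ulqdt,sqt] -> 13 lines: hwaw ogcm utif uerp urbhk ulqdt sqt zwbh lhr tfxg nusj xduu iubx
Hunk 6: at line 8 remove [lhr,tfxg,nusj] add [ixex,ztd,ihs] -> 13 lines: hwaw ogcm utif uerp urbhk ulqdt sqt zwbh ixex ztd ihs xduu iubx
Hunk 7: at line 5 remove [sqt,zwbh] add [nrwc,lurt,vttfz] -> 14 lines: hwaw ogcm utif uerp urbhk ulqdt nrwc lurt vttfz ixex ztd ihs xduu iubx
Final line 6: ulqdt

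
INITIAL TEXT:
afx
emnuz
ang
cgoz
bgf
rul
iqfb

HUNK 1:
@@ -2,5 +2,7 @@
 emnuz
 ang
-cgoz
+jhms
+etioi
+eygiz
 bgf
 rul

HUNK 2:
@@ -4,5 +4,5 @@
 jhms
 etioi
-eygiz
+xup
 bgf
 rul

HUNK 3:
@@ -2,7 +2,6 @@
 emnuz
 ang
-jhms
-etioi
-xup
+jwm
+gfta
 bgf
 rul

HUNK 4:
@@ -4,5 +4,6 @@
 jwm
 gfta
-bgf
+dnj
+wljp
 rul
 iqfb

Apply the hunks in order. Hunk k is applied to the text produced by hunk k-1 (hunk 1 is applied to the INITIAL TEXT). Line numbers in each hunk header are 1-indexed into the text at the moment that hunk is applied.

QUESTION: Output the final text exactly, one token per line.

Answer: afx
emnuz
ang
jwm
gfta
dnj
wljp
rul
iqfb

Derivation:
Hunk 1: at line 2 remove [cgoz] add [jhms,etioi,eygiz] -> 9 lines: afx emnuz ang jhms etioi eygiz bgf rul iqfb
Hunk 2: at line 4 remove [eygiz] add [xup] -> 9 lines: afx emnuz ang jhms etioi xup bgf rul iqfb
Hunk 3: at line 2 remove [jhms,etioi,xup] add [jwm,gfta] -> 8 lines: afx emnuz ang jwm gfta bgf rul iqfb
Hunk 4: at line 4 remove [bgf] add [dnj,wljp] -> 9 lines: afx emnuz ang jwm gfta dnj wljp rul iqfb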